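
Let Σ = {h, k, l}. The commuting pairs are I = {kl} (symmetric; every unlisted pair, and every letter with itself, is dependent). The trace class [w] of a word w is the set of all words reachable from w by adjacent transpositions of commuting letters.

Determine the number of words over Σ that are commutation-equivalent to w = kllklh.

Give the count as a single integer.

#0=k has no predecessor
#1=l has no predecessor
#2=l depends on [1:l]
#3=k depends on [0:k]
#4=l depends on [2:l]
#5=h depends on [3:k, 4:l]
sources: [0:k, 1:l]
N(rest) = Σ N(rest − s) over sources s of rest; N(one piece) = 1:
  size 1 → [5]=1
  size 2 → [3,5]=1  [4,5]=1
  size 3 → [0,3,5]=1  [2,4,5]=1  [3,4,5]=2
  size 4 → [0,3,4,5]=3  [1,2,4,5]=1  [2,3,4,5]=3
  first=0(k) contributes 4
  first=1(l) contributes 6
|[w]| = 10

10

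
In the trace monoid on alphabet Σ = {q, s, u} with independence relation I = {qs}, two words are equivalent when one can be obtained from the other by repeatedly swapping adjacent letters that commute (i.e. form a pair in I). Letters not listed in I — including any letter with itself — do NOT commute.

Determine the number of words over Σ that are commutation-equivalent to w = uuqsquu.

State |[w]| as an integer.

3

piece 0:u — minimal
piece 1:u rests on {0:u}
piece 2:q rests on {1:u}
piece 3:s rests on {1:u}
piece 4:q rests on {2:q}
piece 5:u rests on {3:s, 4:q}
piece 6:u rests on {5:u}
minimal pieces: {0:u}
ways to finish when only these pieces remain (= sum over removing one remaining piece with nothing left below it):
  1 left: {6}→1
  2 left: {5,6}→1
  3 left: {3,5,6}→1  {4,5,6}→1
  4 left: {2,4,5,6}→1  {3,4,5,6}→2
  5 left: {2,3,4,5,6}→3
  placing 0:u first → 3 extensions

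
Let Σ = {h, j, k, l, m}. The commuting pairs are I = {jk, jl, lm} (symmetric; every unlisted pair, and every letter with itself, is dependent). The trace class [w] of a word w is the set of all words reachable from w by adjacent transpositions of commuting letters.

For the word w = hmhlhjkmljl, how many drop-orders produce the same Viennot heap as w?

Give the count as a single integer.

16

#0=h has no predecessor
#1=m depends on [0:h]
#2=h depends on [1:m]
#3=l depends on [2:h]
#4=h depends on [3:l]
#5=j depends on [4:h]
#6=k depends on [4:h]
#7=m depends on [5:j, 6:k]
#8=l depends on [6:k]
#9=j depends on [7:m]
#10=l depends on [8:l]
sources: [0:h]
N(rest) = Σ N(rest − s) over sources s of rest; N(one piece) = 1:
  size 1 → [9]=1  [10]=1
  size 2 → [7,9]=1  [8,10]=1  [9,10]=2
  size 3 → [5,7,9]=1  [7,9,10]=3  [8,9,10]=3
  size 4 → [5,7,9,10]=4  [7,8,9,10]=6
  size 5 → [5,7,8,9,10]=10  [6,7,8,9,10]=6
  size 6 → [5,6,7,8,9,10]=16
  size 7 → [4,5,6,7,8,9,10]=16
  size 8 → [3,4,5,6,7,8,9,10]=16
  size 9 → [2,3,4,5,6,7,8,9,10]=16
  first=0(h) contributes 16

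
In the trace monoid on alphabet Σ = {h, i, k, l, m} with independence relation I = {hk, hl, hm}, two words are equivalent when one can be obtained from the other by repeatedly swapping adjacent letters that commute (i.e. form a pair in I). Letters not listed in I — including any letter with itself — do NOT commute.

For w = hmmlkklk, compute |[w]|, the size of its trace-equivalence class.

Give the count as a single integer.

8

0(h) covers ∅
1(m) covers ∅
2(m) covers 1:m
3(l) covers 2:m
4(k) covers 3:l
5(k) covers 4:k
6(l) covers 5:k
7(k) covers 6:l
floor of heap: 0:h, 1:m
completions by unplaced set U, small U first (add the entries for U minus each lowest piece of U):
  |U|=1: {0}:1  {7}:1
  |U|=2: {0,7}:2  {6,7}:1
  |U|=3: {0,6,7}:3  {5,6,7}:1
  |U|=4: {0,5,6,7}:4  {4,5,6,7}:1
  |U|=5: {0,4,5,6,7}:5  {3,4,5,6,7}:1
  |U|=6: {0,3,4,5,6,7}:6  {2,3,4,5,6,7}:1
  start at 0(h): 1
  start at 1(m): 7
sum over floor = 8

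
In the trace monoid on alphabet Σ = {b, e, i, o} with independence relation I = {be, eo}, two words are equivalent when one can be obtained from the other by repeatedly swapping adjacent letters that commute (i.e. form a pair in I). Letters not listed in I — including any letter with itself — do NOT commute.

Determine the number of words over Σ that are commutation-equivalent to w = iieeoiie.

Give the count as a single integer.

3

drop 0:i onto floor
drop 1:i onto {0:i}
drop 2:e onto {1:i}
drop 3:e onto {2:e}
drop 4:o onto {1:i}
drop 5:i onto {3:e, 4:o}
drop 6:i onto {5:i}
drop 7:e onto {6:i}
ground layer = {0:i}
drop-orders for the pieces not yet dropped (sum over which currently-grounded one goes next):
  1 to go: {7} 1
  2 to go: {6,7} 1
  3 to go: {5,6,7} 1
  4 to go: {3,5,6,7} 1  {4,5,6,7} 1
  5 to go: {2,3,5,6,7} 1  {3,4,5,6,7} 2
  6 to go: {2,3,4,5,6,7} 3
  if 0:i drops first: 3 orders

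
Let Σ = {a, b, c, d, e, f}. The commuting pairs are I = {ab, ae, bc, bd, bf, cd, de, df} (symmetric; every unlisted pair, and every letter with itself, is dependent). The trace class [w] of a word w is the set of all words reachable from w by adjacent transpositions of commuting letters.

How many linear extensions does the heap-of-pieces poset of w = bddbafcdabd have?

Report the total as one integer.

#0=b has no predecessor
#1=d has no predecessor
#2=d depends on [1:d]
#3=b depends on [0:b]
#4=a depends on [2:d]
#5=f depends on [4:a]
#6=c depends on [5:f]
#7=d depends on [4:a]
#8=a depends on [6:c, 7:d]
#9=b depends on [3:b]
#10=d depends on [8:a]
sources: [0:b, 1:d]
N(rest) = Σ N(rest − s) over sources s of rest; N(one piece) = 1:
  size 1 → [9]=1  [10]=1
  size 2 → [3,9]=1  [8,10]=1  [9,10]=2
  size 3 → [0,3,9]=1  [3,9,10]=3  [6,8,10]=1  [7,8,10]=1  [8,9,10]=3
  size 4 → [0,3,9,10]=4  [3,8,9,10]=6  [5,6,8,10]=1  [6,7,8,10]=2  [6,8,9,10]=4  [7,8,9,10]=4
  size 5 → [0,3,8,9,10]=10  [3,6,8,9,10]=10  [3,7,8,9,10]=10  [5,6,7,8,10]=3  [5,6,8,9,10]=5  [6,7,8,9,10]=10
  size 6 → [0,3,6,8,9,10]=20  [0,3,7,8,9,10]=20  [3,5,6,8,9,10]=15  [3,6,7,8,9,10]=30  [4,5,6,7,8,10]=3  [5,6,7,8,9,10]=18
  size 7 → [0,3,5,6,8,9,10]=35  [0,3,6,7,8,9,10]=70  [2,4,5,6,7,8,10]=3  [3,5,6,7,8,9,10]=63  [4,5,6,7,8,9,10]=21
  size 8 → [0,3,5,6,7,8,9,10]=168  [1,2,4,5,6,7,8,10]=3  [2,4,5,6,7,8,9,10]=24  [3,4,5,6,7,8,9,10]=84
  size 9 → [0,3,4,5,6,7,8,9,10]=252  [1,2,4,5,6,7,8,9,10]=27  [2,3,4,5,6,7,8,9,10]=108
  first=0(b) contributes 135
  first=1(d) contributes 360
|[w]| = 495

495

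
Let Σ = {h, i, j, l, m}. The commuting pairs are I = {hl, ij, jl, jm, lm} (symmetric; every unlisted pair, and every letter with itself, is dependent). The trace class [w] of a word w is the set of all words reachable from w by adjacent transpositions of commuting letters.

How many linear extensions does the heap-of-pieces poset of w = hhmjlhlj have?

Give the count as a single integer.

0(h) covers ∅
1(h) covers 0:h
2(m) covers 1:h
3(j) covers 1:h
4(l) covers ∅
5(h) covers 2:m, 3:j
6(l) covers 4:l
7(j) covers 5:h
floor of heap: 0:h, 4:l
completions by unplaced set U, small U first (add the entries for U minus each lowest piece of U):
  |U|=1: {6}:1  {7}:1
  |U|=2: {4,6}:1  {5,7}:1  {6,7}:2
  |U|=3: {2,5,7}:1  {3,5,7}:1  {4,6,7}:3  {5,6,7}:3
  |U|=4: {2,3,5,7}:2  {2,5,6,7}:4  {3,5,6,7}:4  {4,5,6,7}:6
  |U|=5: {1,2,3,5,7}:2  {2,3,5,6,7}:10  {2,4,5,6,7}:10  {3,4,5,6,7}:10
  |U|=6: {0,1,2,3,5,7}:2  {1,2,3,5,6,7}:12  {2,3,4,5,6,7}:30
  start at 0(h): 42
  start at 4(l): 14
sum over floor = 56

56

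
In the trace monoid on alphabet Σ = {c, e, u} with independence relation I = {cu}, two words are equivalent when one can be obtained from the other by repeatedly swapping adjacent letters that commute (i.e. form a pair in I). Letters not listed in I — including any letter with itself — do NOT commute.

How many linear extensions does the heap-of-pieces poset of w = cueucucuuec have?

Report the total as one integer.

piece 0:c — minimal
piece 1:u — minimal
piece 2:e rests on {0:c, 1:u}
piece 3:u rests on {2:e}
piece 4:c rests on {2:e}
piece 5:u rests on {3:u}
piece 6:c rests on {4:c}
piece 7:u rests on {5:u}
piece 8:u rests on {7:u}
piece 9:e rests on {6:c, 8:u}
piece 10:c rests on {9:e}
minimal pieces: {0:c, 1:u}
ways to finish when only these pieces remain (= sum over removing one remaining piece with nothing left below it):
  1 left: {10}→1
  2 left: {9,10}→1
  3 left: {6,9,10}→1  {8,9,10}→1
  4 left: {4,6,9,10}→1  {6,8,9,10}→2  {7,8,9,10}→1
  5 left: {4,6,8,9,10}→3  {5,7,8,9,10}→1  {6,7,8,9,10}→3
  6 left: {3,5,7,8,9,10}→1  {4,6,7,8,9,10}→6  {5,6,7,8,9,10}→4
  7 left: {3,5,6,7,8,9,10}→5  {4,5,6,7,8,9,10}→10
  8 left: {3,4,5,6,7,8,9,10}→15
  9 left: {2,3,4,5,6,7,8,9,10}→15
  placing 0:c first → 15 extensions
  placing 1:u first → 15 extensions
total linear extensions = 30

30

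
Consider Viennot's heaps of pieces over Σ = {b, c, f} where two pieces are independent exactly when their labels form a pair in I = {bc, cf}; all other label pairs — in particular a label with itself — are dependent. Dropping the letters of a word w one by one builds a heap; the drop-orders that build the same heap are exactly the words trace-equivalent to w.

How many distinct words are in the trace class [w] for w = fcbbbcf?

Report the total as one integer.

#0=f has no predecessor
#1=c has no predecessor
#2=b depends on [0:f]
#3=b depends on [2:b]
#4=b depends on [3:b]
#5=c depends on [1:c]
#6=f depends on [4:b]
sources: [0:f, 1:c]
N(rest) = Σ N(rest − s) over sources s of rest; N(one piece) = 1:
  size 1 → [5]=1  [6]=1
  size 2 → [1,5]=1  [4,6]=1  [5,6]=2
  size 3 → [1,5,6]=3  [3,4,6]=1  [4,5,6]=3
  size 4 → [1,4,5,6]=6  [2,3,4,6]=1  [3,4,5,6]=4
  size 5 → [0,2,3,4,6]=1  [1,3,4,5,6]=10  [2,3,4,5,6]=5
  first=0(f) contributes 15
  first=1(c) contributes 6
|[w]| = 21

21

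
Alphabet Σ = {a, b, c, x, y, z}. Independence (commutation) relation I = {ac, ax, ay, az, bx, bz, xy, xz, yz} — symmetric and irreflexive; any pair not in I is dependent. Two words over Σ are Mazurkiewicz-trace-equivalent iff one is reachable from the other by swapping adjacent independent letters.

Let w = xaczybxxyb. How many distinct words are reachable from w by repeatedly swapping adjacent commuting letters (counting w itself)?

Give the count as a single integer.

#0=x has no predecessor
#1=a has no predecessor
#2=c depends on [0:x]
#3=z depends on [2:c]
#4=y depends on [2:c]
#5=b depends on [1:a, 4:y]
#6=x depends on [2:c]
#7=x depends on [6:x]
#8=y depends on [5:b]
#9=b depends on [8:y]
sources: [0:x, 1:a]
N(rest) = Σ N(rest − s) over sources s of rest; N(one piece) = 1:
  size 1 → [3]=1  [7]=1  [9]=1
  size 2 → [3,7]=2  [3,9]=2  [6,7]=1  [7,9]=2  [8,9]=1
  size 3 → [3,6,7]=3  [3,7,9]=6  [3,8,9]=3  [5,8,9]=1  [6,7,9]=3  [7,8,9]=3
  size 4 → [1,5,8,9]=1  [3,5,8,9]=4  [3,6,7,9]=12  [3,7,8,9]=12  [4,5,8,9]=1  [5,7,8,9]=4  [6,7,8,9]=6
  size 5 → [1,3,5,8,9]=5  [1,4,5,8,9]=2  [1,5,7,8,9]=5  [3,4,5,8,9]=5  [3,5,7,8,9]=20  [3,6,7,8,9]=30  [4,5,7,8,9]=5  [5,6,7,8,9]=10
  size 6 → [1,3,4,5,8,9]=12  [1,3,5,7,8,9]=30  [1,4,5,7,8,9]=12  [1,5,6,7,8,9]=15  [3,4,5,7,8,9]=30  [3,5,6,7,8,9]=60  [4,5,6,7,8,9]=15
  size 7 → [1,3,4,5,7,8,9]=84  [1,3,5,6,7,8,9]=105  [1,4,5,6,7,8,9]=42  [3,4,5,6,7,8,9]=105
  size 8 → [1,3,4,5,6,7,8,9]=336  [2,3,4,5,6,7,8,9]=105
  first=0(x) contributes 441
  first=1(a) contributes 105
|[w]| = 546

546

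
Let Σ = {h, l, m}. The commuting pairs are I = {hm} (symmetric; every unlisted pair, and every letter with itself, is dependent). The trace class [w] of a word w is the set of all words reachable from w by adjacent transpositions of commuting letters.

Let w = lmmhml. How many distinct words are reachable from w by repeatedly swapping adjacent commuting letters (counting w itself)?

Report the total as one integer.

0(l) covers ∅
1(m) covers 0:l
2(m) covers 1:m
3(h) covers 0:l
4(m) covers 2:m
5(l) covers 3:h, 4:m
floor of heap: 0:l
completions by unplaced set U, small U first (add the entries for U minus each lowest piece of U):
  |U|=1: {5}:1
  |U|=2: {3,5}:1  {4,5}:1
  |U|=3: {2,4,5}:1  {3,4,5}:2
  |U|=4: {1,2,4,5}:1  {2,3,4,5}:3
  start at 0(l): 4

4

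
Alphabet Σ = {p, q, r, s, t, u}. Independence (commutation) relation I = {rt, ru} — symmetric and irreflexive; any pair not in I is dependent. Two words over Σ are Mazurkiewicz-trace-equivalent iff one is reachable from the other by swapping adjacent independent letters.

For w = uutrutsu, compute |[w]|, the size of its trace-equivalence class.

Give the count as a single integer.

6

drop 0:u onto floor
drop 1:u onto {0:u}
drop 2:t onto {1:u}
drop 3:r onto floor
drop 4:u onto {2:t}
drop 5:t onto {4:u}
drop 6:s onto {3:r, 5:t}
drop 7:u onto {6:s}
ground layer = {0:u, 3:r}
drop-orders for the pieces not yet dropped (sum over which currently-grounded one goes next):
  1 to go: {7} 1
  2 to go: {6,7} 1
  3 to go: {3,6,7} 1  {5,6,7} 1
  4 to go: {3,5,6,7} 2  {4,5,6,7} 1
  5 to go: {2,4,5,6,7} 1  {3,4,5,6,7} 3
  6 to go: {1,2,4,5,6,7} 1  {2,3,4,5,6,7} 4
  if 0:u drops first: 5 orders
  if 3:r drops first: 1 orders
heap linearizations: 6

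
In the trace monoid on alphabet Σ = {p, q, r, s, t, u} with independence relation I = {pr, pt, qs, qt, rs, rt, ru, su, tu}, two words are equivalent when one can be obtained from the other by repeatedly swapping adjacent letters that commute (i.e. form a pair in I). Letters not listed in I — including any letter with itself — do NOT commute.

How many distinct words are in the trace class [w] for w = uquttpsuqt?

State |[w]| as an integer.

115

drop 0:u onto floor
drop 1:q onto {0:u}
drop 2:u onto {1:q}
drop 3:t onto floor
drop 4:t onto {3:t}
drop 5:p onto {2:u}
drop 6:s onto {4:t, 5:p}
drop 7:u onto {5:p}
drop 8:q onto {7:u}
drop 9:t onto {6:s}
ground layer = {0:u, 3:t}
drop-orders for the pieces not yet dropped (sum over which currently-grounded one goes next):
  1 to go: {8} 1  {9} 1
  2 to go: {6,9} 1  {7,8} 1  {8,9} 2
  3 to go: {4,6,9} 1  {6,8,9} 3  {7,8,9} 3
  4 to go: {3,4,6,9} 1  {4,6,8,9} 4  {6,7,8,9} 6
  5 to go: {3,4,6,8,9} 5  {4,6,7,8,9} 10  {5,6,7,8,9} 6
  6 to go: {2,5,6,7,8,9} 6  {3,4,6,7,8,9} 15  {4,5,6,7,8,9} 16
  7 to go: {1,2,5,6,7,8,9} 6  {2,4,5,6,7,8,9} 22  {3,4,5,6,7,8,9} 31
  8 to go: {0,1,2,5,6,7,8,9} 6  {1,2,4,5,6,7,8,9} 28  {2,3,4,5,6,7,8,9} 53
  if 0:u drops first: 81 orders
  if 3:t drops first: 34 orders
heap linearizations: 115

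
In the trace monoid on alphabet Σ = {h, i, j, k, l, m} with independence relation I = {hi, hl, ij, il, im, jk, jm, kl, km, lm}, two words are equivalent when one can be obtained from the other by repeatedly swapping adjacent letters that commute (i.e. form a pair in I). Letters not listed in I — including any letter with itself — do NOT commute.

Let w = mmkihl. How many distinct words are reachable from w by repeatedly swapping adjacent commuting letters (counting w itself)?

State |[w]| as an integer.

drop 0:m onto floor
drop 1:m onto {0:m}
drop 2:k onto floor
drop 3:i onto {2:k}
drop 4:h onto {1:m, 2:k}
drop 5:l onto floor
ground layer = {0:m, 2:k, 5:l}
drop-orders for the pieces not yet dropped (sum over which currently-grounded one goes next):
  1 to go: {3} 1  {4} 1  {5} 1
  2 to go: {1,4} 1  {3,4} 2  {3,5} 2  {4,5} 2
  3 to go: {0,1,4} 1  {1,3,4} 3  {1,4,5} 3  {2,3,4} 2  {3,4,5} 6
  4 to go: {0,1,3,4} 4  {0,1,4,5} 4  {1,2,3,4} 5  {1,3,4,5} 12  {2,3,4,5} 8
  if 0:m drops first: 25 orders
  if 2:k drops first: 20 orders
  if 5:l drops first: 9 orders
heap linearizations: 54

54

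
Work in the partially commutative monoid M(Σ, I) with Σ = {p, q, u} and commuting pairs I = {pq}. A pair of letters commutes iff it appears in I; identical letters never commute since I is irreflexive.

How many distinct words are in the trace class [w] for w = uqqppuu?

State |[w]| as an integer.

0(u) covers ∅
1(q) covers 0:u
2(q) covers 1:q
3(p) covers 0:u
4(p) covers 3:p
5(u) covers 2:q, 4:p
6(u) covers 5:u
floor of heap: 0:u
completions by unplaced set U, small U first (add the entries for U minus each lowest piece of U):
  |U|=1: {6}:1
  |U|=2: {5,6}:1
  |U|=3: {2,5,6}:1  {4,5,6}:1
  |U|=4: {1,2,5,6}:1  {2,4,5,6}:2  {3,4,5,6}:1
  |U|=5: {1,2,4,5,6}:3  {2,3,4,5,6}:3
  start at 0(u): 6

6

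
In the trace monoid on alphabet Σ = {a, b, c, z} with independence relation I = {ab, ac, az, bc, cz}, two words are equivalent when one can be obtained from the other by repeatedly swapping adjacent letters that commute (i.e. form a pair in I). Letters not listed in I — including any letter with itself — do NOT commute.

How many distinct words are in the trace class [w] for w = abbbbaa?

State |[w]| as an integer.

35

0(a) covers ∅
1(b) covers ∅
2(b) covers 1:b
3(b) covers 2:b
4(b) covers 3:b
5(a) covers 0:a
6(a) covers 5:a
floor of heap: 0:a, 1:b
completions by unplaced set U, small U first (add the entries for U minus each lowest piece of U):
  |U|=1: {4}:1  {6}:1
  |U|=2: {3,4}:1  {4,6}:2  {5,6}:1
  |U|=3: {0,5,6}:1  {2,3,4}:1  {3,4,6}:3  {4,5,6}:3
  |U|=4: {0,4,5,6}:4  {1,2,3,4}:1  {2,3,4,6}:4  {3,4,5,6}:6
  |U|=5: {0,3,4,5,6}:10  {1,2,3,4,6}:5  {2,3,4,5,6}:10
  start at 0(a): 15
  start at 1(b): 20
sum over floor = 35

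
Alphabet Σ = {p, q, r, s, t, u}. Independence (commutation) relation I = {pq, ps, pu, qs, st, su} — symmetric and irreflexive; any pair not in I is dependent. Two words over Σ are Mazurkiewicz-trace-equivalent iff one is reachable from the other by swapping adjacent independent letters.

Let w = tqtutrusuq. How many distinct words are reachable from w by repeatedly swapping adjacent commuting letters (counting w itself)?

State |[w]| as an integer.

4

drop 0:t onto floor
drop 1:q onto {0:t}
drop 2:t onto {1:q}
drop 3:u onto {2:t}
drop 4:t onto {3:u}
drop 5:r onto {4:t}
drop 6:u onto {5:r}
drop 7:s onto {5:r}
drop 8:u onto {6:u}
drop 9:q onto {8:u}
ground layer = {0:t}
drop-orders for the pieces not yet dropped (sum over which currently-grounded one goes next):
  1 to go: {7} 1  {9} 1
  2 to go: {7,9} 2  {8,9} 1
  3 to go: {6,8,9} 1  {7,8,9} 3
  4 to go: {6,7,8,9} 4
  5 to go: {5,6,7,8,9} 4
  6 to go: {4,5,6,7,8,9} 4
  7 to go: {3,4,5,6,7,8,9} 4
  8 to go: {2,3,4,5,6,7,8,9} 4
  if 0:t drops first: 4 orders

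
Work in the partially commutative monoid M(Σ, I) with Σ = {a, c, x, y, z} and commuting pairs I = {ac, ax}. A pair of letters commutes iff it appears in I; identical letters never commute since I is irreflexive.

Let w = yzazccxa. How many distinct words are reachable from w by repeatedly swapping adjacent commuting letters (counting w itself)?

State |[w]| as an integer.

#0=y has no predecessor
#1=z depends on [0:y]
#2=a depends on [1:z]
#3=z depends on [2:a]
#4=c depends on [3:z]
#5=c depends on [4:c]
#6=x depends on [5:c]
#7=a depends on [3:z]
sources: [0:y]
N(rest) = Σ N(rest − s) over sources s of rest; N(one piece) = 1:
  size 1 → [6]=1  [7]=1
  size 2 → [5,6]=1  [6,7]=2
  size 3 → [4,5,6]=1  [5,6,7]=3
  size 4 → [4,5,6,7]=4
  size 5 → [3,4,5,6,7]=4
  size 6 → [2,3,4,5,6,7]=4
  first=0(y) contributes 4

4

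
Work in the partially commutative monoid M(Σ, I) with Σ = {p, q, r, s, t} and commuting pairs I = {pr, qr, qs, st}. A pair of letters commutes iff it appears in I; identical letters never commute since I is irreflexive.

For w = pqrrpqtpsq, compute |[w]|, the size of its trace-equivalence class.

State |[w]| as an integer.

30

drop 0:p onto floor
drop 1:q onto {0:p}
drop 2:r onto floor
drop 3:r onto {2:r}
drop 4:p onto {1:q}
drop 5:q onto {4:p}
drop 6:t onto {3:r, 5:q}
drop 7:p onto {6:t}
drop 8:s onto {7:p}
drop 9:q onto {7:p}
ground layer = {0:p, 2:r}
drop-orders for the pieces not yet dropped (sum over which currently-grounded one goes next):
  1 to go: {8} 1  {9} 1
  2 to go: {8,9} 2
  3 to go: {7,8,9} 2
  4 to go: {6,7,8,9} 2
  5 to go: {3,6,7,8,9} 2  {5,6,7,8,9} 2
  6 to go: {2,3,6,7,8,9} 2  {3,5,6,7,8,9} 4  {4,5,6,7,8,9} 2
  7 to go: {1,4,5,6,7,8,9} 2  {2,3,5,6,7,8,9} 6  {3,4,5,6,7,8,9} 6
  8 to go: {0,1,4,5,6,7,8,9} 2  {1,3,4,5,6,7,8,9} 8  {2,3,4,5,6,7,8,9} 12
  if 0:p drops first: 20 orders
  if 2:r drops first: 10 orders
heap linearizations: 30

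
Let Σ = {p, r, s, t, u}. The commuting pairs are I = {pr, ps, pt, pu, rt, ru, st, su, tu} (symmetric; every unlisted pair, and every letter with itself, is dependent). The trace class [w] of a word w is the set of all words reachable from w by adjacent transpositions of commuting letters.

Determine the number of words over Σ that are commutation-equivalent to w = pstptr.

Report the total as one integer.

90

#0=p has no predecessor
#1=s has no predecessor
#2=t has no predecessor
#3=p depends on [0:p]
#4=t depends on [2:t]
#5=r depends on [1:s]
sources: [0:p, 1:s, 2:t]
N(rest) = Σ N(rest − s) over sources s of rest; N(one piece) = 1:
  size 1 → [3]=1  [4]=1  [5]=1
  size 2 → [0,3]=1  [1,5]=1  [2,4]=1  [3,4]=2  [3,5]=2  [4,5]=2
  size 3 → [0,3,4]=3  [0,3,5]=3  [1,3,5]=3  [1,4,5]=3  [2,3,4]=3  [2,4,5]=3  [3,4,5]=6
  size 4 → [0,1,3,5]=6  [0,2,3,4]=6  [0,3,4,5]=12  [1,2,4,5]=6  [1,3,4,5]=12  [2,3,4,5]=12
  first=0(p) contributes 30
  first=1(s) contributes 30
  first=2(t) contributes 30
|[w]| = 90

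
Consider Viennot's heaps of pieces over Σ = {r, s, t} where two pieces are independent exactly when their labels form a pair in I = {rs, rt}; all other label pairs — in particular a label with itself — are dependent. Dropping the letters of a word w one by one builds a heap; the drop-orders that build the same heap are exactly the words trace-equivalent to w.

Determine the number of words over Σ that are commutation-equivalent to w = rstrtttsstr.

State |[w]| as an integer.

165

#0=r has no predecessor
#1=s has no predecessor
#2=t depends on [1:s]
#3=r depends on [0:r]
#4=t depends on [2:t]
#5=t depends on [4:t]
#6=t depends on [5:t]
#7=s depends on [6:t]
#8=s depends on [7:s]
#9=t depends on [8:s]
#10=r depends on [3:r]
sources: [0:r, 1:s]
N(rest) = Σ N(rest − s) over sources s of rest; N(one piece) = 1:
  size 1 → [9]=1  [10]=1
  size 2 → [3,10]=1  [8,9]=1  [9,10]=2
  size 3 → [0,3,10]=1  [3,9,10]=3  [7,8,9]=1  [8,9,10]=3
  size 4 → [0,3,9,10]=4  [3,8,9,10]=6  [6,7,8,9]=1  [7,8,9,10]=4
  size 5 → [0,3,8,9,10]=10  [3,7,8,9,10]=10  [5,6,7,8,9]=1  [6,7,8,9,10]=5
  size 6 → [0,3,7,8,9,10]=20  [3,6,7,8,9,10]=15  [4,5,6,7,8,9]=1  [5,6,7,8,9,10]=6
  size 7 → [0,3,6,7,8,9,10]=35  [2,4,5,6,7,8,9]=1  [3,5,6,7,8,9,10]=21  [4,5,6,7,8,9,10]=7
  size 8 → [0,3,5,6,7,8,9,10]=56  [1,2,4,5,6,7,8,9]=1  [2,4,5,6,7,8,9,10]=8  [3,4,5,6,7,8,9,10]=28
  size 9 → [0,3,4,5,6,7,8,9,10]=84  [1,2,4,5,6,7,8,9,10]=9  [2,3,4,5,6,7,8,9,10]=36
  first=0(r) contributes 45
  first=1(s) contributes 120
|[w]| = 165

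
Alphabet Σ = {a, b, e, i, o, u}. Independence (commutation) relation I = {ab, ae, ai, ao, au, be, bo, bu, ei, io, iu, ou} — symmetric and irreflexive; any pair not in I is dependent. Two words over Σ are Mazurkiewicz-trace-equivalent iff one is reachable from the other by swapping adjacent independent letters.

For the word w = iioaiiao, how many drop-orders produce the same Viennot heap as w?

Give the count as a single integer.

0(i) covers ∅
1(i) covers 0:i
2(o) covers ∅
3(a) covers ∅
4(i) covers 1:i
5(i) covers 4:i
6(a) covers 3:a
7(o) covers 2:o
floor of heap: 0:i, 2:o, 3:a
completions by unplaced set U, small U first (add the entries for U minus each lowest piece of U):
  |U|=1: {5}:1  {6}:1  {7}:1
  |U|=2: {2,7}:1  {3,6}:1  {4,5}:1  {5,6}:2  {5,7}:2  {6,7}:2
  |U|=3: {1,4,5}:1  {2,5,7}:3  {2,6,7}:3  {3,5,6}:3  {3,6,7}:3  {4,5,6}:3  {4,5,7}:3  {5,6,7}:6
  |U|=4: {0,1,4,5}:1  {1,4,5,6}:4  {1,4,5,7}:4  {2,3,6,7}:6  {2,4,5,7}:6  {2,5,6,7}:12  {3,4,5,6}:6  {3,5,6,7}:12  {4,5,6,7}:12
  |U|=5: {0,1,4,5,6}:5  {0,1,4,5,7}:5  {1,2,4,5,7}:10  {1,3,4,5,6}:10  {1,4,5,6,7}:20  {2,3,5,6,7}:30  {2,4,5,6,7}:30  {3,4,5,6,7}:30
  |U|=6: {0,1,2,4,5,7}:15  {0,1,3,4,5,6}:15  {0,1,4,5,6,7}:30  {1,2,4,5,6,7}:60  {1,3,4,5,6,7}:60  {2,3,4,5,6,7}:90
  start at 0(i): 210
  start at 2(o): 105
  start at 3(a): 105
sum over floor = 420

420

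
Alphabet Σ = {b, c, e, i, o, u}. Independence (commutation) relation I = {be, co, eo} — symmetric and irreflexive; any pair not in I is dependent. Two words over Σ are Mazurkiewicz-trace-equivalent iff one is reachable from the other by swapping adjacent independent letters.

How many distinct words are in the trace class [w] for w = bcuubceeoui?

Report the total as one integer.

piece 0:b — minimal
piece 1:c rests on {0:b}
piece 2:u rests on {1:c}
piece 3:u rests on {2:u}
piece 4:b rests on {3:u}
piece 5:c rests on {4:b}
piece 6:e rests on {5:c}
piece 7:e rests on {6:e}
piece 8:o rests on {4:b}
piece 9:u rests on {7:e, 8:o}
piece 10:i rests on {9:u}
minimal pieces: {0:b}
ways to finish when only these pieces remain (= sum over removing one remaining piece with nothing left below it):
  1 left: {10}→1
  2 left: {9,10}→1
  3 left: {7,9,10}→1  {8,9,10}→1
  4 left: {6,7,9,10}→1  {7,8,9,10}→2
  5 left: {5,6,7,9,10}→1  {6,7,8,9,10}→3
  6 left: {5,6,7,8,9,10}→4
  7 left: {4,5,6,7,8,9,10}→4
  8 left: {3,4,5,6,7,8,9,10}→4
  9 left: {2,3,4,5,6,7,8,9,10}→4
  placing 0:b first → 4 extensions

4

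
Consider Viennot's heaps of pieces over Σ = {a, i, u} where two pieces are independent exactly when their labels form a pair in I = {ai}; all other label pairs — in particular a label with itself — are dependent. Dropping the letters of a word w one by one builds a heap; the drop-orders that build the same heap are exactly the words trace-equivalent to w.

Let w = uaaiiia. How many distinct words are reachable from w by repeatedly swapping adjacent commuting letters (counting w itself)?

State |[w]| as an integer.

#0=u has no predecessor
#1=a depends on [0:u]
#2=a depends on [1:a]
#3=i depends on [0:u]
#4=i depends on [3:i]
#5=i depends on [4:i]
#6=a depends on [2:a]
sources: [0:u]
N(rest) = Σ N(rest − s) over sources s of rest; N(one piece) = 1:
  size 1 → [5]=1  [6]=1
  size 2 → [2,6]=1  [4,5]=1  [5,6]=2
  size 3 → [1,2,6]=1  [2,5,6]=3  [3,4,5]=1  [4,5,6]=3
  size 4 → [1,2,5,6]=4  [2,4,5,6]=6  [3,4,5,6]=4
  size 5 → [1,2,4,5,6]=10  [2,3,4,5,6]=10
  first=0(u) contributes 20

20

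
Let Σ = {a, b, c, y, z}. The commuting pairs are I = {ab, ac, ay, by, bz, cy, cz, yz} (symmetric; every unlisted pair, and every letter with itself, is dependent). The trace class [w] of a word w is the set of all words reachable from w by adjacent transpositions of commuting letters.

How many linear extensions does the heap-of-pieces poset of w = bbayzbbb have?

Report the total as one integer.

0(b) covers ∅
1(b) covers 0:b
2(a) covers ∅
3(y) covers ∅
4(z) covers 2:a
5(b) covers 1:b
6(b) covers 5:b
7(b) covers 6:b
floor of heap: 0:b, 2:a, 3:y
completions by unplaced set U, small U first (add the entries for U minus each lowest piece of U):
  |U|=1: {3}:1  {4}:1  {7}:1
  |U|=2: {2,4}:1  {3,4}:2  {3,7}:2  {4,7}:2  {6,7}:1
  |U|=3: {2,3,4}:3  {2,4,7}:3  {3,4,7}:6  {3,6,7}:3  {4,6,7}:3  {5,6,7}:1
  |U|=4: {1,5,6,7}:1  {2,3,4,7}:12  {2,4,6,7}:6  {3,4,6,7}:12  {3,5,6,7}:4  {4,5,6,7}:4
  |U|=5: {0,1,5,6,7}:1  {1,3,5,6,7}:5  {1,4,5,6,7}:5  {2,3,4,6,7}:30  {2,4,5,6,7}:10  {3,4,5,6,7}:20
  |U|=6: {0,1,3,5,6,7}:6  {0,1,4,5,6,7}:6  {1,2,4,5,6,7}:15  {1,3,4,5,6,7}:30  {2,3,4,5,6,7}:60
  start at 0(b): 105
  start at 2(a): 42
  start at 3(y): 21
sum over floor = 168

168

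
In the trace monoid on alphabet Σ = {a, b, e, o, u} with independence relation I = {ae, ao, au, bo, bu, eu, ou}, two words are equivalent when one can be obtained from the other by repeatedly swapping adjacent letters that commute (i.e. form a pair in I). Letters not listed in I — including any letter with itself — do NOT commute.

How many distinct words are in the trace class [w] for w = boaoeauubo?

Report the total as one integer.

2250

#0=b has no predecessor
#1=o has no predecessor
#2=a depends on [0:b]
#3=o depends on [1:o]
#4=e depends on [0:b, 3:o]
#5=a depends on [2:a]
#6=u has no predecessor
#7=u depends on [6:u]
#8=b depends on [4:e, 5:a]
#9=o depends on [4:e]
sources: [0:b, 1:o, 6:u]
N(rest) = Σ N(rest − s) over sources s of rest; N(one piece) = 1:
  size 1 → [7]=1  [8]=1  [9]=1
  size 2 → [5,8]=1  [6,7]=1  [7,8]=2  [7,9]=2  [8,9]=2
  size 3 → [2,5,8]=1  [4,8,9]=2  [5,7,8]=3  [5,8,9]=3  [6,7,8]=3  [6,7,9]=3  [7,8,9]=6
  size 4 → [2,5,7,8]=4  [2,5,8,9]=4  [3,4,8,9]=2  [4,5,8,9]=5  [4,7,8,9]=8  [5,6,7,8]=6  [5,7,8,9]=12  [6,7,8,9]=12
  size 5 → [1,3,4,8,9]=2  [2,4,5,8,9]=9  [2,5,6,7,8]=10  [2,5,7,8,9]=20  [3,4,5,8,9]=7  [3,4,7,8,9]=10  [4,5,7,8,9]=25  [4,6,7,8,9]=20  [5,6,7,8,9]=30
  size 6 → [0,2,4,5,8,9]=9  [1,3,4,5,8,9]=9  [1,3,4,7,8,9]=12  [2,3,4,5,8,9]=16  [2,4,5,7,8,9]=54  [2,5,6,7,8,9]=60  [3,4,5,7,8,9]=42  [3,4,6,7,8,9]=30  [4,5,6,7,8,9]=75
  size 7 → [0,2,3,4,5,8,9]=25  [0,2,4,5,7,8,9]=63  [1,2,3,4,5,8,9]=25  [1,3,4,5,7,8,9]=63  [1,3,4,6,7,8,9]=42  [2,3,4,5,7,8,9]=112  [2,4,5,6,7,8,9]=189  [3,4,5,6,7,8,9]=147
  size 8 → [0,1,2,3,4,5,8,9]=50  [0,2,3,4,5,7,8,9]=200  [0,2,4,5,6,7,8,9]=252  [1,2,3,4,5,7,8,9]=200  [1,3,4,5,6,7,8,9]=252  [2,3,4,5,6,7,8,9]=448
  first=0(b) contributes 900
  first=1(o) contributes 900
  first=6(u) contributes 450
|[w]| = 2250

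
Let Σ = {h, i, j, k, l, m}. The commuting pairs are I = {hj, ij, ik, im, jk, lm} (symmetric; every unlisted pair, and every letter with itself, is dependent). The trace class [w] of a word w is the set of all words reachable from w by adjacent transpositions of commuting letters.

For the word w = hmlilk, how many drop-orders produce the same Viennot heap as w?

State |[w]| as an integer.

0(h) covers ∅
1(m) covers 0:h
2(l) covers 0:h
3(i) covers 2:l
4(l) covers 3:i
5(k) covers 1:m, 4:l
floor of heap: 0:h
completions by unplaced set U, small U first (add the entries for U minus each lowest piece of U):
  |U|=1: {5}:1
  |U|=2: {1,5}:1  {4,5}:1
  |U|=3: {1,4,5}:2  {3,4,5}:1
  |U|=4: {1,3,4,5}:3  {2,3,4,5}:1
  start at 0(h): 4

4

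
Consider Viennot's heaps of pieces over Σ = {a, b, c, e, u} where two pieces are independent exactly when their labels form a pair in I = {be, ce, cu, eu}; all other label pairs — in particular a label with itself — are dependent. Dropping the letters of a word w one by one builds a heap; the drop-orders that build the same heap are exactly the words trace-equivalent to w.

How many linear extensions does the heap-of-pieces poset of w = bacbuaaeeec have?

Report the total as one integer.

4

#0=b has no predecessor
#1=a depends on [0:b]
#2=c depends on [1:a]
#3=b depends on [2:c]
#4=u depends on [3:b]
#5=a depends on [4:u]
#6=a depends on [5:a]
#7=e depends on [6:a]
#8=e depends on [7:e]
#9=e depends on [8:e]
#10=c depends on [6:a]
sources: [0:b]
N(rest) = Σ N(rest − s) over sources s of rest; N(one piece) = 1:
  size 1 → [9]=1  [10]=1
  size 2 → [8,9]=1  [9,10]=2
  size 3 → [7,8,9]=1  [8,9,10]=3
  size 4 → [7,8,9,10]=4
  size 5 → [6,7,8,9,10]=4
  size 6 → [5,6,7,8,9,10]=4
  size 7 → [4,5,6,7,8,9,10]=4
  size 8 → [3,4,5,6,7,8,9,10]=4
  size 9 → [2,3,4,5,6,7,8,9,10]=4
  first=0(b) contributes 4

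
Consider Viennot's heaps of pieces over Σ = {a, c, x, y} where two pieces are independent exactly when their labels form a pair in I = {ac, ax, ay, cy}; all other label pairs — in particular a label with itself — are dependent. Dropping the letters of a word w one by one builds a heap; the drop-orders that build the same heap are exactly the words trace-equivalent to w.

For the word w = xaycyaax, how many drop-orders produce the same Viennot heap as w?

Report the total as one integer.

0(x) covers ∅
1(a) covers ∅
2(y) covers 0:x
3(c) covers 0:x
4(y) covers 2:y
5(a) covers 1:a
6(a) covers 5:a
7(x) covers 3:c, 4:y
floor of heap: 0:x, 1:a
completions by unplaced set U, small U first (add the entries for U minus each lowest piece of U):
  |U|=1: {6}:1  {7}:1
  |U|=2: {3,7}:1  {4,7}:1  {5,6}:1  {6,7}:2
  |U|=3: {1,5,6}:1  {2,4,7}:1  {3,4,7}:2  {3,6,7}:3  {4,6,7}:3  {5,6,7}:3
  |U|=4: {1,5,6,7}:4  {2,3,4,7}:3  {2,4,6,7}:4  {3,4,6,7}:8  {3,5,6,7}:6  {4,5,6,7}:6
  |U|=5: {0,2,3,4,7}:3  {1,3,5,6,7}:10  {1,4,5,6,7}:10  {2,3,4,6,7}:15  {2,4,5,6,7}:10  {3,4,5,6,7}:20
  |U|=6: {0,2,3,4,6,7}:18  {1,2,4,5,6,7}:20  {1,3,4,5,6,7}:40  {2,3,4,5,6,7}:45
  start at 0(x): 105
  start at 1(a): 63
sum over floor = 168

168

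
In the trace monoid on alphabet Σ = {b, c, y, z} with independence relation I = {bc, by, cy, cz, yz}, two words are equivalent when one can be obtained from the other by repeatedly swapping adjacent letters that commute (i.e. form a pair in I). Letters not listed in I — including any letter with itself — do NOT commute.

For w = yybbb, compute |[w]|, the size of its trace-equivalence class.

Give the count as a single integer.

10

drop 0:y onto floor
drop 1:y onto {0:y}
drop 2:b onto floor
drop 3:b onto {2:b}
drop 4:b onto {3:b}
ground layer = {0:y, 2:b}
drop-orders for the pieces not yet dropped (sum over which currently-grounded one goes next):
  1 to go: {1} 1  {4} 1
  2 to go: {0,1} 1  {1,4} 2  {3,4} 1
  3 to go: {0,1,4} 3  {1,3,4} 3  {2,3,4} 1
  if 0:y drops first: 4 orders
  if 2:b drops first: 6 orders
heap linearizations: 10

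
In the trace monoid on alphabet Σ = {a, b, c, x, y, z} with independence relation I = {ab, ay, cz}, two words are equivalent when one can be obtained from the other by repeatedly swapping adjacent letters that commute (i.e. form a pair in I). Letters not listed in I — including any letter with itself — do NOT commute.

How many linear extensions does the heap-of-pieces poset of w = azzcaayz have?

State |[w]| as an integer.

9

0(a) covers ∅
1(z) covers 0:a
2(z) covers 1:z
3(c) covers 0:a
4(a) covers 2:z, 3:c
5(a) covers 4:a
6(y) covers 2:z, 3:c
7(z) covers 5:a, 6:y
floor of heap: 0:a
completions by unplaced set U, small U first (add the entries for U minus each lowest piece of U):
  |U|=1: {7}:1
  |U|=2: {5,7}:1  {6,7}:1
  |U|=3: {4,5,7}:1  {5,6,7}:2
  |U|=4: {4,5,6,7}:3
  |U|=5: {2,4,5,6,7}:3  {3,4,5,6,7}:3
  |U|=6: {1,2,4,5,6,7}:3  {2,3,4,5,6,7}:6
  start at 0(a): 9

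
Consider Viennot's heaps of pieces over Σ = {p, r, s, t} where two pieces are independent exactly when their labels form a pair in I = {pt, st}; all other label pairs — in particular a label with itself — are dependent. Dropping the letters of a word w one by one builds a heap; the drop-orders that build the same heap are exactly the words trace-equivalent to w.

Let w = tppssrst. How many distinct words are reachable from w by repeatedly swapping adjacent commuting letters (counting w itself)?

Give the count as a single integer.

0(t) covers ∅
1(p) covers ∅
2(p) covers 1:p
3(s) covers 2:p
4(s) covers 3:s
5(r) covers 0:t, 4:s
6(s) covers 5:r
7(t) covers 5:r
floor of heap: 0:t, 1:p
completions by unplaced set U, small U first (add the entries for U minus each lowest piece of U):
  |U|=1: {6}:1  {7}:1
  |U|=2: {6,7}:2
  |U|=3: {5,6,7}:2
  |U|=4: {0,5,6,7}:2  {4,5,6,7}:2
  |U|=5: {0,4,5,6,7}:4  {3,4,5,6,7}:2
  |U|=6: {0,3,4,5,6,7}:6  {2,3,4,5,6,7}:2
  start at 0(t): 2
  start at 1(p): 8
sum over floor = 10

10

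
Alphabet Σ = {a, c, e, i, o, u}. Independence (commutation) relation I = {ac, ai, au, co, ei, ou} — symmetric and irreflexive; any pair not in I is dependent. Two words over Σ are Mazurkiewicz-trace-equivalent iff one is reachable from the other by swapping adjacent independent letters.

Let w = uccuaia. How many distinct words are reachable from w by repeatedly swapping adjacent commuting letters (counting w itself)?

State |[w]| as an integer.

21

piece 0:u — minimal
piece 1:c rests on {0:u}
piece 2:c rests on {1:c}
piece 3:u rests on {2:c}
piece 4:a — minimal
piece 5:i rests on {3:u}
piece 6:a rests on {4:a}
minimal pieces: {0:u, 4:a}
ways to finish when only these pieces remain (= sum over removing one remaining piece with nothing left below it):
  1 left: {5}→1  {6}→1
  2 left: {3,5}→1  {4,6}→1  {5,6}→2
  3 left: {2,3,5}→1  {3,5,6}→3  {4,5,6}→3
  4 left: {1,2,3,5}→1  {2,3,5,6}→4  {3,4,5,6}→6
  5 left: {0,1,2,3,5}→1  {1,2,3,5,6}→5  {2,3,4,5,6}→10
  placing 0:u first → 15 extensions
  placing 4:a first → 6 extensions
total linear extensions = 21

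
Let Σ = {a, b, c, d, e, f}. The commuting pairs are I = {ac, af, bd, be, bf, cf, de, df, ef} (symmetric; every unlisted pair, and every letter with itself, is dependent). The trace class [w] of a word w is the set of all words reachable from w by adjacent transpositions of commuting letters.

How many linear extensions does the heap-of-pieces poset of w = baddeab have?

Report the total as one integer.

3

piece 0:b — minimal
piece 1:a rests on {0:b}
piece 2:d rests on {1:a}
piece 3:d rests on {2:d}
piece 4:e rests on {1:a}
piece 5:a rests on {3:d, 4:e}
piece 6:b rests on {5:a}
minimal pieces: {0:b}
ways to finish when only these pieces remain (= sum over removing one remaining piece with nothing left below it):
  1 left: {6}→1
  2 left: {5,6}→1
  3 left: {3,5,6}→1  {4,5,6}→1
  4 left: {2,3,5,6}→1  {3,4,5,6}→2
  5 left: {2,3,4,5,6}→3
  placing 0:b first → 3 extensions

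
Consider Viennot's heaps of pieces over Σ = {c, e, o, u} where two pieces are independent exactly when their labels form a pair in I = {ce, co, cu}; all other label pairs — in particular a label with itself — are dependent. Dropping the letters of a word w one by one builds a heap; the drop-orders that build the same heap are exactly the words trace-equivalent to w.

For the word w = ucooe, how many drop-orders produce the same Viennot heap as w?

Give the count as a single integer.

5

drop 0:u onto floor
drop 1:c onto floor
drop 2:o onto {0:u}
drop 3:o onto {2:o}
drop 4:e onto {3:o}
ground layer = {0:u, 1:c}
drop-orders for the pieces not yet dropped (sum over which currently-grounded one goes next):
  1 to go: {1} 1  {4} 1
  2 to go: {1,4} 2  {3,4} 1
  3 to go: {1,3,4} 3  {2,3,4} 1
  if 0:u drops first: 4 orders
  if 1:c drops first: 1 orders
heap linearizations: 5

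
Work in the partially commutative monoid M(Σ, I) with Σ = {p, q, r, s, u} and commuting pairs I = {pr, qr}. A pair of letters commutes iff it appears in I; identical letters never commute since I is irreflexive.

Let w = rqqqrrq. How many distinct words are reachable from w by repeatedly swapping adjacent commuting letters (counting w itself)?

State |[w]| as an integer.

35

drop 0:r onto floor
drop 1:q onto floor
drop 2:q onto {1:q}
drop 3:q onto {2:q}
drop 4:r onto {0:r}
drop 5:r onto {4:r}
drop 6:q onto {3:q}
ground layer = {0:r, 1:q}
drop-orders for the pieces not yet dropped (sum over which currently-grounded one goes next):
  1 to go: {5} 1  {6} 1
  2 to go: {3,6} 1  {4,5} 1  {5,6} 2
  3 to go: {0,4,5} 1  {2,3,6} 1  {3,5,6} 3  {4,5,6} 3
  4 to go: {0,4,5,6} 4  {1,2,3,6} 1  {2,3,5,6} 4  {3,4,5,6} 6
  5 to go: {0,3,4,5,6} 10  {1,2,3,5,6} 5  {2,3,4,5,6} 10
  if 0:r drops first: 15 orders
  if 1:q drops first: 20 orders
heap linearizations: 35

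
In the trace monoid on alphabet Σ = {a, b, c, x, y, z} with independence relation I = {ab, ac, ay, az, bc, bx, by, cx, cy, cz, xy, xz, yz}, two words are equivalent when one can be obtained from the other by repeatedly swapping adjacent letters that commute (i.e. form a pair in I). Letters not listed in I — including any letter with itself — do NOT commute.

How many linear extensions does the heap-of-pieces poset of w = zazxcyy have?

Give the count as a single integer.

0(z) covers ∅
1(a) covers ∅
2(z) covers 0:z
3(x) covers 1:a
4(c) covers ∅
5(y) covers ∅
6(y) covers 5:y
floor of heap: 0:z, 1:a, 4:c, 5:y
completions by unplaced set U, small U first (add the entries for U minus each lowest piece of U):
  |U|=1: {2}:1  {3}:1  {4}:1  {6}:1
  |U|=2: {0,2}:1  {1,3}:1  {2,3}:2  {2,4}:2  {2,6}:2  {3,4}:2  {3,6}:2  {4,6}:2  {5,6}:1
  |U|=3: {0,2,3}:3  {0,2,4}:3  {0,2,6}:3  {1,2,3}:3  {1,3,4}:3  {1,3,6}:3  {2,3,4}:6  {2,3,6}:6  {2,4,6}:6  {2,5,6}:3  {3,4,6}:6  {3,5,6}:3  {4,5,6}:3
  |U|=4: {0,1,2,3}:6  {0,2,3,4}:12  {0,2,3,6}:12  {0,2,4,6}:12  {0,2,5,6}:6  {1,2,3,4}:12  {1,2,3,6}:12  {1,3,4,6}:12  {1,3,5,6}:6  {2,3,4,6}:24  {2,3,5,6}:12  {2,4,5,6}:12  {3,4,5,6}:12
  |U|=5: {0,1,2,3,4}:30  {0,1,2,3,6}:30  {0,2,3,4,6}:60  {0,2,3,5,6}:30  {0,2,4,5,6}:30  {1,2,3,4,6}:60  {1,2,3,5,6}:30  {1,3,4,5,6}:30  {2,3,4,5,6}:60
  start at 0(z): 180
  start at 1(a): 180
  start at 4(c): 90
  start at 5(y): 180
sum over floor = 630

630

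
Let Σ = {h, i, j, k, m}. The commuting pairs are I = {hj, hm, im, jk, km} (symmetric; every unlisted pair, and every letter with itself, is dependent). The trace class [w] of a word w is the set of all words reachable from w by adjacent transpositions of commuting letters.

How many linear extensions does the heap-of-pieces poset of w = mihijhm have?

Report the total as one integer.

0(m) covers ∅
1(i) covers ∅
2(h) covers 1:i
3(i) covers 2:h
4(j) covers 0:m, 3:i
5(h) covers 3:i
6(m) covers 4:j
floor of heap: 0:m, 1:i
completions by unplaced set U, small U first (add the entries for U minus each lowest piece of U):
  |U|=1: {5}:1  {6}:1
  |U|=2: {4,6}:1  {5,6}:2
  |U|=3: {0,4,6}:1  {4,5,6}:3
  |U|=4: {0,4,5,6}:4  {3,4,5,6}:3
  |U|=5: {0,3,4,5,6}:7  {2,3,4,5,6}:3
  start at 0(m): 3
  start at 1(i): 10
sum over floor = 13

13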